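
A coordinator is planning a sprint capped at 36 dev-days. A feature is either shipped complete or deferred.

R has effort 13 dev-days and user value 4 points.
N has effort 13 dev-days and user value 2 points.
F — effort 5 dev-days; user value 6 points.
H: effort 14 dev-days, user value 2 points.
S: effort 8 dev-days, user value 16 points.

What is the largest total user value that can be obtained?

26

Allowing fractional choices, the relaxed optimum would be about 27.5, but features are indivisible.
R + F + S: effort 13 + 5 + 8 = 26 ≤ 36, user value 4 + 6 + 16 = 26.
N + F + S: effort 13 + 5 + 8 = 26 ≤ 36, user value 2 + 6 + 16 = 24.
Best is R, F, and S with total user value 26.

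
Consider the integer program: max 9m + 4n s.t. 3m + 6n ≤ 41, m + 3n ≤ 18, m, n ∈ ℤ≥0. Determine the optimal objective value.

117

(m,n)=(13,0): 3·13+6·0=39≤41, 1·13+3·0=13≤18, objective 117.
(m,n)=(12,0): 3·12+6·0=36≤41, 1·12+3·0=12≤18, objective 108.
No feasible integer point exceeds 117.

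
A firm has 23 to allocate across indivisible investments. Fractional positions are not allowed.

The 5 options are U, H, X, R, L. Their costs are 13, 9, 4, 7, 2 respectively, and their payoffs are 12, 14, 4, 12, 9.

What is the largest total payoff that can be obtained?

H + R + L: cost 9 + 7 + 2 = 18 ≤ 23, payoff 14 + 12 + 9 = 35.
H + X + R + L: cost 9 + 4 + 7 + 2 = 22 ≤ 23, payoff 14 + 4 + 12 + 9 = 39.
U + R + L: cost 13 + 7 + 2 = 22 ≤ 23, payoff 12 + 12 + 9 = 33.
Best is H, X, R, and L with total payoff 39.

39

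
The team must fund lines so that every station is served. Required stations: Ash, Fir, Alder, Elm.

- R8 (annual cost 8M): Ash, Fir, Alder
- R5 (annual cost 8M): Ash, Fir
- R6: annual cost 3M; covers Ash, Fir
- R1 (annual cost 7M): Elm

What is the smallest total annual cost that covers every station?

This is an integer covering problem.
Choose R8 and R1: together they cover Ash, Fir, Alder, Elm — every station.
Total annual cost: 8 + 7 = 15.

15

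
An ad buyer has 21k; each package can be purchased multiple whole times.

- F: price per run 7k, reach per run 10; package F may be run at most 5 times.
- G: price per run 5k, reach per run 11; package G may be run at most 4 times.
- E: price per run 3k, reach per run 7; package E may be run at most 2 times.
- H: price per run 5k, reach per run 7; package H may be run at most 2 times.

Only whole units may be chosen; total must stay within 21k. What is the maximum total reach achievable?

4×G: price 20 ≤ 21, reach 4·11 = 44.
3×G and 2×E: price 21 ≤ 21, reach 3·11 + 2·7 = 47.
Best is 47.

47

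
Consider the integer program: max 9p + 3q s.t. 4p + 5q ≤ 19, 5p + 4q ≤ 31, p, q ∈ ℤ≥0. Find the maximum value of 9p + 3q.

36

The continuous relaxation peaks at (4.75, 0) with value 42.75; rounding to a feasible lattice point costs some objective.
(p,q)=(4,0): 4·4+5·0=16≤19, 5·4+4·0=20≤31, objective 36.
(p,q)=(3,1): 4·3+5·1=17≤19, 5·3+4·1=19≤31, objective 30.
(p,q)=(3,0): 4·3+5·0=12≤19, 5·3+4·0=15≤31, objective 27.
The best lattice point is (4,0), giving 36.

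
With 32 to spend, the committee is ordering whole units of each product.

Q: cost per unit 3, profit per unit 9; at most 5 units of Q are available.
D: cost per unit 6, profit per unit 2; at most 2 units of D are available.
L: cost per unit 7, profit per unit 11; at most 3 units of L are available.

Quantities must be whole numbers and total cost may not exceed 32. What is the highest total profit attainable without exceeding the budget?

67

This is a bounded integer knapsack.
Q has the best ratio (9/3); taking only Q gives at most 5×9 = 45 (stopped by the supply cap of 5).
Mixing does better — 5×Q and 2×L: cost 29 ≤ 32, profit 5·9 + 2·11 = 67.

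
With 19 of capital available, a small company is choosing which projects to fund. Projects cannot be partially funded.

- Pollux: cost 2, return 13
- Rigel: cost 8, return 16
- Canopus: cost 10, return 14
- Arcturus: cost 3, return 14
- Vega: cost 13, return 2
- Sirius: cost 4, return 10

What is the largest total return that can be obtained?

Allowing fractional choices, the relaxed optimum would be about 55.8, but projects are indivisible.
Pollux + Rigel + Arcturus + Sirius: cost 2 + 8 + 3 + 4 = 17 ≤ 19, return 13 + 16 + 14 + 10 = 53.
Pollux + Canopus + Arcturus + Sirius: cost 2 + 10 + 3 + 4 = 19 ≤ 19, return 13 + 14 + 14 + 10 = 51.
Best is Pollux, Rigel, Arcturus, and Sirius with total return 53.

53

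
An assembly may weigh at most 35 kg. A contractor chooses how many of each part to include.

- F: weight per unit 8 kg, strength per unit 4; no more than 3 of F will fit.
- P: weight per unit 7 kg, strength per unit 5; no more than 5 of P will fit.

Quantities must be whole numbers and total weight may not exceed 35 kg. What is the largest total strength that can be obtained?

25

This is a bounded integer knapsack.
4×P: weight 28 ≤ 35, strength 4·5 = 20.
5×P: weight 35 ≤ 35, strength 5·5 = 25.
Best is 25.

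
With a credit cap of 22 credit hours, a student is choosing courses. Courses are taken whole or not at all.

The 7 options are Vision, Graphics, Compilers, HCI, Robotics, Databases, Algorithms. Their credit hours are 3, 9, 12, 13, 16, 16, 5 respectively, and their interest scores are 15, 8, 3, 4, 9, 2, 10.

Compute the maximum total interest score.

This is a 0-1 knapsack instance.
Take Vision, Graphics, and Algorithms: credit hours 3 + 9 + 5 = 17 ≤ 22, interest score 15 + 8 + 10 = 33.
No other feasible combination does better.

33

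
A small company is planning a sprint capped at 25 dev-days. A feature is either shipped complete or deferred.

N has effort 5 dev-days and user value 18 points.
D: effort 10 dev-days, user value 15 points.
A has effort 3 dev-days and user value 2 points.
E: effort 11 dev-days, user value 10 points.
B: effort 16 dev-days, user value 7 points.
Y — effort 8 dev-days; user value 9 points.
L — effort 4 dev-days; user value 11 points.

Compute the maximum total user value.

46

This is a 0-1 knapsack instance.
Allowing fractional choices, the relaxed optimum would be about 50.8, but features are indivisible.
N + D + A + L: effort 5 + 10 + 3 + 4 = 22 ≤ 25, user value 18 + 15 + 2 + 11 = 46.
N + D + L: effort 5 + 10 + 4 = 19 ≤ 25, user value 18 + 15 + 11 = 44.
Best is N, D, A, and L with total user value 46.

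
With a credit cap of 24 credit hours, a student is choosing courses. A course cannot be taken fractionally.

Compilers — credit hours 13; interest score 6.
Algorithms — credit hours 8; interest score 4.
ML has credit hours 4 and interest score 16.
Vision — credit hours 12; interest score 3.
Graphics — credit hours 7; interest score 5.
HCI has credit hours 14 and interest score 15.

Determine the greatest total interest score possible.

Allowing fractional choices, the relaxed optimum would be about 35.3, but courses are indivisible.
Compilers + ML + Graphics: credit hours 13 + 4 + 7 = 24 ≤ 24, interest score 6 + 16 + 5 = 27.
Algorithms + ML + Graphics: credit hours 8 + 4 + 7 = 19 ≤ 24, interest score 4 + 16 + 5 = 25.
ML + HCI: credit hours 4 + 14 = 18 ≤ 24, interest score 16 + 15 = 31.
Best is ML and HCI with total interest score 31.

31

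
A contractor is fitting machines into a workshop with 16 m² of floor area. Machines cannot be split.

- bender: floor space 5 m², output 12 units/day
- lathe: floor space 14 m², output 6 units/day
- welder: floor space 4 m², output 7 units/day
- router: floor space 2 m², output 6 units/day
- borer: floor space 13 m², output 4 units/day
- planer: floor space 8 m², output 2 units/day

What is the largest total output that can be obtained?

25

Allowing fractional choices, the relaxed optimum would be about 27.1, but machines are indivisible.
bender + router + planer: floor space 5 + 2 + 8 = 15 ≤ 16, output 12 + 6 + 2 = 20.
bender + welder + router: floor space 5 + 4 + 2 = 11 ≤ 16, output 12 + 7 + 6 = 25.
Best is bender, welder, and router with total output 25.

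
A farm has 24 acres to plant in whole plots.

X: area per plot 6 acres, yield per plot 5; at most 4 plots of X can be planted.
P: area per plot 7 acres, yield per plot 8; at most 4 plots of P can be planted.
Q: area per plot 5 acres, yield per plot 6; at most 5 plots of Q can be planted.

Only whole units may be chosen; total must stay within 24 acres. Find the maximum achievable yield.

28

Take 2×P and 2×Q: area 24 ≤ 24, yield 2·8 + 2·6 = 28.
No other integer combination yields more.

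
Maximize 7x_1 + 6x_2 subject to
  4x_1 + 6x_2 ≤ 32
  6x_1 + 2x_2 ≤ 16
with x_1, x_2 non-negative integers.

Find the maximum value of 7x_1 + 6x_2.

31

(x_1,x_2)=(1,4) is feasible, giving 31.
(x_1,x_2)=(0,5) is feasible, giving 30.
The best lattice point is (1,4), giving 31.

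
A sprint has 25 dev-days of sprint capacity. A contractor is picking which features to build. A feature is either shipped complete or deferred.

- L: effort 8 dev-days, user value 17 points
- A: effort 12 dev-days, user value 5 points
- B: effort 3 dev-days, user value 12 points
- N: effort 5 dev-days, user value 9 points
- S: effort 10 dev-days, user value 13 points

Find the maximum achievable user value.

Allowing fractional choices, the relaxed optimum would be about 49.7, but features are indivisible.
L + B + S: effort 8 + 3 + 10 = 21 ≤ 25, user value 17 + 12 + 13 = 42.
L + B + N: effort 8 + 3 + 5 = 16 ≤ 25, user value 17 + 12 + 9 = 38.
L + N + S: effort 8 + 5 + 10 = 23 ≤ 25, user value 17 + 9 + 13 = 39.
Best is L, B, and S with total user value 42.

42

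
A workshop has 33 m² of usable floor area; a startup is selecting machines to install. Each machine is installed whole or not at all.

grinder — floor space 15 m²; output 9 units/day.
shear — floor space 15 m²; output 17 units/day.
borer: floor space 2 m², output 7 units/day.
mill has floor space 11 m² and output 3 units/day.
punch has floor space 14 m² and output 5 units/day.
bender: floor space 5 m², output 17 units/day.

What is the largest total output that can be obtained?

44

Allowing fractional choices, the relaxed optimum would be about 47.6, but machines are indivisible.
shear + borer + bender: floor space 15 + 2 + 5 = 22 ≤ 33, output 17 + 7 + 17 = 41.
shear + mill + bender: floor space 15 + 11 + 5 = 31 ≤ 33, output 17 + 3 + 17 = 37.
shear + borer + mill + bender: floor space 15 + 2 + 11 + 5 = 33 ≤ 33, output 17 + 7 + 3 + 17 = 44.
Best is shear, borer, mill, and bender with total output 44.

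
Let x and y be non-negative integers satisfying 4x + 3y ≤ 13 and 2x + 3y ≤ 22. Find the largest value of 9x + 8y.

(x,y)=(1,3) is feasible, giving 33.
(x,y)=(0,4) is feasible, giving 32.
No feasible integer point exceeds 33.

33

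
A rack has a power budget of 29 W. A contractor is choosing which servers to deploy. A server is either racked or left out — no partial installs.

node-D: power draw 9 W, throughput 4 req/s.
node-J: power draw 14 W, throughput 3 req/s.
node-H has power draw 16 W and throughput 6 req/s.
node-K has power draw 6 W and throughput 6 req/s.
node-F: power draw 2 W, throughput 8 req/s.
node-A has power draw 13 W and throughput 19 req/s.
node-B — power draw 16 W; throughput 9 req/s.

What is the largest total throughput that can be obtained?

node-K + node-F + node-A: power draw 6 + 2 + 13 = 21 ≤ 29, throughput 6 + 8 + 19 = 33.
node-J + node-F + node-A: power draw 14 + 2 + 13 = 29 ≤ 29, throughput 3 + 8 + 19 = 30.
node-D + node-F + node-A: power draw 9 + 2 + 13 = 24 ≤ 29, throughput 4 + 8 + 19 = 31.
Best is node-K, node-F, and node-A with total throughput 33.

33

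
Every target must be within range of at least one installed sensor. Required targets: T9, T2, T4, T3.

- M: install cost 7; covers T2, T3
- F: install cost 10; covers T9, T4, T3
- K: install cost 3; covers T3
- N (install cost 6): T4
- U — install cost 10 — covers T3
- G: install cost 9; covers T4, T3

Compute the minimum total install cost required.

17

This is an integer covering problem.
The greedy cost-per-new-target heuristic would pick K, F, and M for 20, but a cheaper cover exists.
Choose M and F: together they cover T9, T2, T4, T3 — every target.
Total install cost: 7 + 10 = 17.
No cover costs less than 17.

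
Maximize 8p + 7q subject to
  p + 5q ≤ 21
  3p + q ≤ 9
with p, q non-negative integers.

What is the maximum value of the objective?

37

(p,q)=(2,3) is feasible, giving 37.
(p,q)=(1,4) is feasible, giving 36.
(p,q)=(2,2) is feasible, giving 30.
(p,q)=(1,3) is feasible, giving 29.
Maximum is 37 at (p,q)=(2,3).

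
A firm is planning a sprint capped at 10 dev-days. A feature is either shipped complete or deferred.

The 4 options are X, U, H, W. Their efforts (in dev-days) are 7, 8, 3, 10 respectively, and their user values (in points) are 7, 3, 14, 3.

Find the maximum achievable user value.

21

X + H: effort 7 + 3 = 10 ≤ 10, user value 7 + 14 = 21.
X: effort 7 ≤ 10, user value 7.
H: effort 3 ≤ 10, user value 14.
Best is X and H with total user value 21.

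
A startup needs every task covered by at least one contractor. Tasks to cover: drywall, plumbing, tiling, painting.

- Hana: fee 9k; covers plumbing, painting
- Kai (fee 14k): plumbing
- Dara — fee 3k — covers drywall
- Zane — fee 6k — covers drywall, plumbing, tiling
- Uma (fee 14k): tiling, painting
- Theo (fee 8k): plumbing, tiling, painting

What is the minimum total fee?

The greedy cost-per-new-task heuristic would pick Zane and Theo for 14, but a cheaper cover exists.
Choose Dara and Theo: together they cover drywall, plumbing, tiling, painting — every task.
Total fee: 3 + 8 = 11.
No cover costs less than 11.

11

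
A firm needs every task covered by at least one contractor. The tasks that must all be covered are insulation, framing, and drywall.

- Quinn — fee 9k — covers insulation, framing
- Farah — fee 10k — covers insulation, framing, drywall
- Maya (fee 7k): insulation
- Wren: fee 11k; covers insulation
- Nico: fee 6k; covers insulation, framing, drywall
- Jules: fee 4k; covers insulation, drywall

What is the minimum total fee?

Nico alone covers insulation, framing, drywall — every task.
Total fee: 6.

6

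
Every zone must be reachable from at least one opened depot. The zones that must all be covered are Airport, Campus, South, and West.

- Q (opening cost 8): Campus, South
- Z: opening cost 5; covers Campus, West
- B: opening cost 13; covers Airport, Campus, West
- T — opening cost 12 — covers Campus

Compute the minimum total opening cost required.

21

The greedy cost-per-new-zone heuristic would pick Z, Q, and B for 26, but a cheaper cover exists.
Choose Q and B: together they cover Airport, Campus, South, West — every zone.
Total opening cost: 8 + 13 = 21.
No cover costs less than 21.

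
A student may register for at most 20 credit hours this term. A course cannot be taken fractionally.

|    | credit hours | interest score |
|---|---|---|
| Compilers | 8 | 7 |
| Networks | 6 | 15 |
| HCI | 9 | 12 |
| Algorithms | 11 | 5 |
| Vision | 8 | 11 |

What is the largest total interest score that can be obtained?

27

Take Networks and HCI: credit hours 6 + 9 = 15 ≤ 20, interest score 15 + 12 = 27.
No other feasible combination does better.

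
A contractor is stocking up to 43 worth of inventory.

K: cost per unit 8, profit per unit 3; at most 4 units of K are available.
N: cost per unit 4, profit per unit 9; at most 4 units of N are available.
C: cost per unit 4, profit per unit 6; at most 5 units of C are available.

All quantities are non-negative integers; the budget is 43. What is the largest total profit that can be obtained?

66

N has the best ratio (9/4); taking only N gives at most 4×9 = 36 (stopped by the supply cap of 4).
Mixing does better — 4×N and 5×C: cost 36 ≤ 43, profit 4·9 + 5·6 = 66.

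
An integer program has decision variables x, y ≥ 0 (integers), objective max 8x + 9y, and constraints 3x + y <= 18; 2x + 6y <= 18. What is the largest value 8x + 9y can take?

49

(x,y)=(5,1): 3·5+1·1=16≤18, 2·5+6·1=16≤18, objective 49.
(x,y)=(6,0): 3·6+1·0=18≤18, 2·6+6·0=12≤18, objective 48.
(x,y)=(4,1): 3·4+1·1=13≤18, 2·4+6·1=14≤18, objective 41.
(x,y)=(5,0): 3·5+1·0=15≤18, 2·5+6·0=10≤18, objective 40.
No feasible integer point exceeds 49.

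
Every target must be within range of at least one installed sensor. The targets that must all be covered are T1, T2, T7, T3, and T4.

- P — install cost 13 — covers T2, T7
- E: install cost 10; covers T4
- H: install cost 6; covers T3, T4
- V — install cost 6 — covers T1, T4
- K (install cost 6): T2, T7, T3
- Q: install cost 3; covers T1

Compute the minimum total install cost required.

12

Choose V and K: together they cover T1, T2, T7, T3, T4 — every target.
Total install cost: 6 + 6 = 12.
No cover costs less than 12.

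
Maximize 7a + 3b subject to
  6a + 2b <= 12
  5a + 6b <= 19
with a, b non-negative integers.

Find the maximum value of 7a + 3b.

The continuous relaxation peaks at (1.31, 2.08) with value 15.38; rounding to a feasible lattice point costs some objective.
(a,b)=(2,0): 6·2+2·0=12≤12, 5·2+6·0=10≤19, objective 14.
(a,b)=(1,2): 6·1+2·2=10≤12, 5·1+6·2=17≤19, objective 13.
(a,b)=(1,1): 6·1+2·1=8≤12, 5·1+6·1=11≤19, objective 10.
(a,b)=(0,3): 6·0+2·3=6≤12, 5·0+6·3=18≤19, objective 9.
The best lattice point is (2,0), giving 14.

14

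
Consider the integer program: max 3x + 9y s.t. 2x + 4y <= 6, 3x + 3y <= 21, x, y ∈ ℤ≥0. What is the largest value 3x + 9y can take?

12

Relaxing integrality, the LP optimum is 13.50 at (x,y) = (0, 1.5), which is not an integer point.
(x,y)=(1,1) is feasible, giving 12.
(x,y)=(0,1) is feasible, giving 9.
(x,y)=(2,0) is feasible, giving 6.
No feasible integer point exceeds 12.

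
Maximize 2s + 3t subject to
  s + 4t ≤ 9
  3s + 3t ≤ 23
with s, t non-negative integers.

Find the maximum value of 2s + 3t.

14

The continuous relaxation peaks at (7.22, 0.444) with value 15.78; rounding to a feasible lattice point costs some objective.
(s,t)=(7,0): 1·7+4·0=7≤9, 3·7+3·0=21≤23, objective 14.
(s,t)=(6,0): 1·6+4·0=6≤9, 3·6+3·0=18≤23, objective 12.
Maximum is 14 at (s,t)=(7,0).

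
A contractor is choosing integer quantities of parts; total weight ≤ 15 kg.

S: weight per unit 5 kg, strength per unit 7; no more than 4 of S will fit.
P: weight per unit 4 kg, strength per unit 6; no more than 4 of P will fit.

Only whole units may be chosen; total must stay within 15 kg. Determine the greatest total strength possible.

Take 3×S: weight 15 ≤ 15, strength 3·7 = 21.
No other integer combination yields more.

21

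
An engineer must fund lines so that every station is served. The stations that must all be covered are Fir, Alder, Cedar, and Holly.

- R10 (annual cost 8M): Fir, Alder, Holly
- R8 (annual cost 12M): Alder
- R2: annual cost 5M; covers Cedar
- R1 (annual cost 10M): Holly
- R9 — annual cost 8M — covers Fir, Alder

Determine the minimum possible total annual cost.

13

This is an integer covering problem.
Choose R10 and R2: together they cover Fir, Alder, Cedar, Holly — every station.
Total annual cost: 8 + 5 = 13.
No cover costs less than 13.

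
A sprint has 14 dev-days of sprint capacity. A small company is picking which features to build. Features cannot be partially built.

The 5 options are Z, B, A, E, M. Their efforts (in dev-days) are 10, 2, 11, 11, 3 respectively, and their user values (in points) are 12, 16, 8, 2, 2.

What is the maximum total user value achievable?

Take Z and B: effort 10 + 2 = 12 ≤ 14, user value 12 + 16 = 28.
No other feasible combination does better.

28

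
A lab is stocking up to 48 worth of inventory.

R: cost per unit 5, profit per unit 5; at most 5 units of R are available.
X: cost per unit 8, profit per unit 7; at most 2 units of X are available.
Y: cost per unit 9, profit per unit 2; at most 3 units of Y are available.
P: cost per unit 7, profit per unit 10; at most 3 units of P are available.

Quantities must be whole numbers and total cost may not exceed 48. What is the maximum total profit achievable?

This is a bounded integer knapsack.
P has the best ratio (10/7); taking only P gives at most 3×10 = 30 (stopped by the supply cap of 3).
Mixing does better — 5×R and 3×P: cost 46 ≤ 48, profit 5·5 + 3·10 = 55.

55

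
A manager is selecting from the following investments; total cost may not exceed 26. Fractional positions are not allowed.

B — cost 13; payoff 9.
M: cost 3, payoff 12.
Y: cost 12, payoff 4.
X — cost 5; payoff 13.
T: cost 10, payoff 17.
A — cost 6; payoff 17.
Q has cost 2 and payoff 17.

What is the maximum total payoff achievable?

M + X + T + A + Q: cost 3 + 5 + 10 + 6 + 2 = 26 ≤ 26, payoff 12 + 13 + 17 + 17 + 17 = 76.
X + T + A + Q: cost 5 + 10 + 6 + 2 = 23 ≤ 26, payoff 13 + 17 + 17 + 17 = 64.
Best is M, X, T, A, and Q with total payoff 76.

76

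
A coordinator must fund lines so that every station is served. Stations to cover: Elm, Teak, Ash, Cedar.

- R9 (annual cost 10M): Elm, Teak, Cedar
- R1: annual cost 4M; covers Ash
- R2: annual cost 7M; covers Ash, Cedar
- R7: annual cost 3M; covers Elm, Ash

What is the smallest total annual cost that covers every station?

13

Choose R9 and R7: together they cover Elm, Teak, Ash, Cedar — every station.
Total annual cost: 10 + 3 = 13.
No cover costs less than 13.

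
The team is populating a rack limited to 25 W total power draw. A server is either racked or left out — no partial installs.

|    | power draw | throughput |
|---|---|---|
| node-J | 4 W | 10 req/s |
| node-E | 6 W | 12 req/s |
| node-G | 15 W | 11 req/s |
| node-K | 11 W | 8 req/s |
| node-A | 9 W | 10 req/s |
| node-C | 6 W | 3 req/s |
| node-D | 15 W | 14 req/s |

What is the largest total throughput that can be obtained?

36

This is a 0-1 knapsack instance.
Allowing fractional choices, the relaxed optimum would be about 37.6, but servers are indivisible.
node-J + node-E + node-A + node-C: power draw 4 + 6 + 9 + 6 = 25 ≤ 25, throughput 10 + 12 + 10 + 3 = 35.
node-J + node-E + node-G: power draw 4 + 6 + 15 = 25 ≤ 25, throughput 10 + 12 + 11 = 33.
node-J + node-E + node-D: power draw 4 + 6 + 15 = 25 ≤ 25, throughput 10 + 12 + 14 = 36.
Best is node-J, node-E, and node-D with total throughput 36.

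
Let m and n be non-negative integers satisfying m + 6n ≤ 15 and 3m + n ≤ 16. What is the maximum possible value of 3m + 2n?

(m,n)=(5,1): 1·5+6·1=11≤15, 3·5+1·1=16≤16, objective 17.
(m,n)=(5,0): 1·5+6·0=5≤15, 3·5+1·0=15≤16, objective 15.
(m,n)=(4,1): 1·4+6·1=10≤15, 3·4+1·1=13≤16, objective 14.
No feasible integer point exceeds 17.

17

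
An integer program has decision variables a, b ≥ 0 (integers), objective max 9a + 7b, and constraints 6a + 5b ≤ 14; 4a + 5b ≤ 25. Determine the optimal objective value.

(a,b)=(2,0) is feasible, giving 18.
(a,b)=(1,1) is feasible, giving 16.
(a,b)=(1,0) is feasible, giving 9.
The best lattice point is (2,0), giving 18.

18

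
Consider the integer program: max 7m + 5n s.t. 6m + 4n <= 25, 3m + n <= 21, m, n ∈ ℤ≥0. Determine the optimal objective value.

30

(m,n)=(0,6): 6·0+4·6=24≤25, 3·0+1·6=6≤21, objective 30.
(m,n)=(0,5): 6·0+4·5=20≤25, 3·0+1·5=5≤21, objective 25.
The best lattice point is (0,6), giving 30.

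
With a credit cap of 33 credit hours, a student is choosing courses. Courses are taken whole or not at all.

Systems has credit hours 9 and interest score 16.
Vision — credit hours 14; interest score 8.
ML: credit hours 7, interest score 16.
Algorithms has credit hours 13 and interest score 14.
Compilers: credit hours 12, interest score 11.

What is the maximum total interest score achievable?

46

Allowing fractional choices, the relaxed optimum would be about 49.7, but courses are indivisible.
ML + Algorithms + Compilers: credit hours 7 + 13 + 12 = 32 ≤ 33, interest score 16 + 14 + 11 = 41.
Systems + ML + Compilers: credit hours 9 + 7 + 12 = 28 ≤ 33, interest score 16 + 16 + 11 = 43.
Systems + ML + Algorithms: credit hours 9 + 7 + 13 = 29 ≤ 33, interest score 16 + 16 + 14 = 46.
Best is Systems, ML, and Algorithms with total interest score 46.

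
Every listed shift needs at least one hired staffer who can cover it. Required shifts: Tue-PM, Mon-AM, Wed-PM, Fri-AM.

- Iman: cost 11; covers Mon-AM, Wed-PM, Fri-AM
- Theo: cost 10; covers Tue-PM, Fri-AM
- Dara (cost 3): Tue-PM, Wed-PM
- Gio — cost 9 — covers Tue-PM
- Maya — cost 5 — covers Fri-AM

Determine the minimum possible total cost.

14

Choose Iman and Dara: together they cover Tue-PM, Mon-AM, Wed-PM, Fri-AM — every shift.
Total cost: 11 + 3 = 14.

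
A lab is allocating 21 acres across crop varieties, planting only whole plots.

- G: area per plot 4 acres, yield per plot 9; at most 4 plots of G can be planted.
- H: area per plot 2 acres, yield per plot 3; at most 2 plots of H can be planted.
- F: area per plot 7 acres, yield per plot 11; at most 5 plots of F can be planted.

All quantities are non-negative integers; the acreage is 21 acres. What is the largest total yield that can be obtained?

42

This is a bounded integer knapsack.
Take 4×G and 2×H: area 20 ≤ 21, yield 4·9 + 2·3 = 42.
G has the best ratio (9/4) and is taken to its limit of 4; remaining capacity is filled optimally with the others.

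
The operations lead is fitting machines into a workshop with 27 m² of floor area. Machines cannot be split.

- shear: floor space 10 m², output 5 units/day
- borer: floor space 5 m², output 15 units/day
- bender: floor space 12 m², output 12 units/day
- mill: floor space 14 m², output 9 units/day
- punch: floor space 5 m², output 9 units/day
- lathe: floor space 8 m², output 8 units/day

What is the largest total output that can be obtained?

Allowing fractional choices, the relaxed optimum would be about 41.0, but machines are indivisible.
borer + bender + punch: floor space 5 + 12 + 5 = 22 ≤ 27, output 15 + 12 + 9 = 36.
borer + mill + punch: floor space 5 + 14 + 5 = 24 ≤ 27, output 15 + 9 + 9 = 33.
borer + bender + lathe: floor space 5 + 12 + 8 = 25 ≤ 27, output 15 + 12 + 8 = 35.
Best is borer, bender, and punch with total output 36.

36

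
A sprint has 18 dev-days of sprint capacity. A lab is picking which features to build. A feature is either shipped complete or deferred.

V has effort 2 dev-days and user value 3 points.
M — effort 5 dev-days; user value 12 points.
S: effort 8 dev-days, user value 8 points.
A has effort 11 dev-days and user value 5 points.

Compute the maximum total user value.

Allowing fractional choices, the relaxed optimum would be about 24.4, but features are indivisible.
V + M + S: effort 2 + 5 + 8 = 15 ≤ 18, user value 3 + 12 + 8 = 23.
M + S: effort 5 + 8 = 13 ≤ 18, user value 12 + 8 = 20.
Best is V, M, and S with total user value 23.

23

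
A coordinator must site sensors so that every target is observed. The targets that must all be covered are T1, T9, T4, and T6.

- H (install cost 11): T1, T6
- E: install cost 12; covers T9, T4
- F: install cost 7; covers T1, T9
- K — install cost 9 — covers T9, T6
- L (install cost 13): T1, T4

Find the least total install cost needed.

The greedy cost-per-new-target heuristic would pick F, K, and E for 28, but a cheaper cover exists.
Choose K and L: together they cover T1, T9, T4, T6 — every target.
Total install cost: 9 + 13 = 22.
No cover costs less than 22.

22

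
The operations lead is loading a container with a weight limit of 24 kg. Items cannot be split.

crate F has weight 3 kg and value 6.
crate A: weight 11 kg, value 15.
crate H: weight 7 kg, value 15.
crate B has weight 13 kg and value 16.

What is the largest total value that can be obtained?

37

crate F + crate H + crate B: weight 3 + 7 + 13 = 23 ≤ 24, value 6 + 15 + 16 = 37.
crate F + crate A + crate H: weight 3 + 11 + 7 = 21 ≤ 24, value 6 + 15 + 15 = 36.
Best is crate F, crate H, and crate B with total value 37.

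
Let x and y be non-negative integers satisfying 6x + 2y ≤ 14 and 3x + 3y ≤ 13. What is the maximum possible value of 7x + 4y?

Relaxing integrality, the LP optimum is 21.33 at (x,y) = (1.33, 3), which is not an integer point.
(x,y)=(1,3) is feasible, giving 19.
(x,y)=(0,4) is feasible, giving 16.
(x,y)=(1,2) is feasible, giving 15.
No feasible integer point exceeds 19.

19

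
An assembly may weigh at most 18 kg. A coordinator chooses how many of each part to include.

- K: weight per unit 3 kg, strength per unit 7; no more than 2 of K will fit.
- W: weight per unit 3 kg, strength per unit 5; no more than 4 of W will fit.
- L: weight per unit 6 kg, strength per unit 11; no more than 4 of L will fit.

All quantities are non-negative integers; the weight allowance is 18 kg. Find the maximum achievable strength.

36

This is a bounded integer knapsack.
K has the best ratio (7/3); taking only K gives at most 2×7 = 14 (stopped by the supply cap of 2).
Mixing does better — 2×K and 2×L: weight 18 ≤ 18, strength 2·7 + 2·11 = 36.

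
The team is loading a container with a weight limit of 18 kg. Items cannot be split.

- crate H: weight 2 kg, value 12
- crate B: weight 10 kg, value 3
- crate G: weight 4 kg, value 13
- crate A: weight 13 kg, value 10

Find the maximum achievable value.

28

Take crate H, crate B, and crate G: weight 2 + 10 + 4 = 16 ≤ 18, value 12 + 3 + 13 = 28.
No other feasible combination does better.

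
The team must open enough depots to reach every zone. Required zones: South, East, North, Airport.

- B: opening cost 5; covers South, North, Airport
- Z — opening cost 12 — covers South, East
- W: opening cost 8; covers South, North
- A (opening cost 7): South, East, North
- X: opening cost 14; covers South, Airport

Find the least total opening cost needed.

Choose B and A: together they cover South, East, North, Airport — every zone.
Total opening cost: 5 + 7 = 12.

12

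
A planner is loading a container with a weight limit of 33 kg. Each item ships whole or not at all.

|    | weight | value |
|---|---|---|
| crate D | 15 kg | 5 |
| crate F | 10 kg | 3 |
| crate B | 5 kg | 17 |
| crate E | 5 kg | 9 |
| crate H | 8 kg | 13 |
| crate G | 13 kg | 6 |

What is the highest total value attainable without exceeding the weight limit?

crate F + crate B + crate E + crate H: weight 10 + 5 + 5 + 8 = 28 ≤ 33, value 3 + 17 + 9 + 13 = 42.
crate B + crate E + crate H + crate G: weight 5 + 5 + 8 + 13 = 31 ≤ 33, value 17 + 9 + 13 + 6 = 45.
crate D + crate B + crate E + crate H: weight 15 + 5 + 5 + 8 = 33 ≤ 33, value 5 + 17 + 9 + 13 = 44.
Best is crate B, crate E, crate H, and crate G with total value 45.

45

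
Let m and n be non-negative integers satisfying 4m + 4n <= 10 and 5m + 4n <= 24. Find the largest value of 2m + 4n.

(m,n)=(0,2) is feasible, giving 8.
(m,n)=(1,1) is feasible, giving 6.
(m,n)=(0,1) is feasible, giving 4.
No feasible integer point exceeds 8.

8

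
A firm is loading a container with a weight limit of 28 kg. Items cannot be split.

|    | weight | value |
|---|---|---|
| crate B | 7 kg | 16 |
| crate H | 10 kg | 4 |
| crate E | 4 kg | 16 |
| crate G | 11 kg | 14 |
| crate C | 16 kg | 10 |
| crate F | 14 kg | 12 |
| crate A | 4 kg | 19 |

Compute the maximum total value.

Allowing fractional choices, the relaxed optimum would be about 66.7, but items are indivisible.
crate B + crate E + crate A: weight 7 + 4 + 4 = 15 ≤ 28, value 16 + 16 + 19 = 51.
crate B + crate H + crate E + crate A: weight 7 + 10 + 4 + 4 = 25 ≤ 28, value 16 + 4 + 16 + 19 = 55.
crate B + crate E + crate G + crate A: weight 7 + 4 + 11 + 4 = 26 ≤ 28, value 16 + 16 + 14 + 19 = 65.
Best is crate B, crate E, crate G, and crate A with total value 65.

65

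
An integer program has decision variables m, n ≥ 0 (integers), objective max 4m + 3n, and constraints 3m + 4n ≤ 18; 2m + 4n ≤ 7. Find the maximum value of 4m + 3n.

(m,n)=(3,0): 3·3+4·0=9≤18, 2·3+4·0=6≤7, objective 12.
(m,n)=(2,0): 3·2+4·0=6≤18, 2·2+4·0=4≤7, objective 8.
No feasible integer point exceeds 12.

12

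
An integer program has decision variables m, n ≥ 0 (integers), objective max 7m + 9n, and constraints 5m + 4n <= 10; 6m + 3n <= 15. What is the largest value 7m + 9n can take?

18

Relaxing integrality, the LP optimum is 22.50 at (m,n) = (0, 2.5), which is not an integer point.
(m,n)=(0,2) is feasible, giving 18.
(m,n)=(1,1) is feasible, giving 16.
The best lattice point is (0,2), giving 18.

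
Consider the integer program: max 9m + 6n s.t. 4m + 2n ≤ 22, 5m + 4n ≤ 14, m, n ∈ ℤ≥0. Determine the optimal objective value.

Relaxing integrality, the LP optimum is 25.20 at (m,n) = (2.8, 0), which is not an integer point.
(m,n)=(2,1): 4·2+2·1=10≤22, 5·2+4·1=14≤14, objective 24.
(m,n)=(1,2): 4·1+2·2=8≤22, 5·1+4·2=13≤14, objective 21.
No feasible integer point exceeds 24.

24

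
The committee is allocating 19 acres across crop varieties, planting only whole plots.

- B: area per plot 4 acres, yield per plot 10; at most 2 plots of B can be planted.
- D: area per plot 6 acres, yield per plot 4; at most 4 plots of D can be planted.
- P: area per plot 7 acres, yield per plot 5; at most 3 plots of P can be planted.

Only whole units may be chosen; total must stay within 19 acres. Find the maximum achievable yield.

2×B and 1×P: area 15 ≤ 19, yield 2·10 + 1·5 = 25.
2×B and 1×D: area 14 ≤ 19, yield 2·10 + 1·4 = 24.
Best is 25.

25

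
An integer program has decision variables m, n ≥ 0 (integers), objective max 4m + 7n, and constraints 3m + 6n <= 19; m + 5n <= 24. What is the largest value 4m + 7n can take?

24

The continuous relaxation peaks at (6.33, 0) with value 25.33; rounding to a feasible lattice point costs some objective.
(m,n)=(6,0): 3·6+6·0=18≤19, 1·6+5·0=6≤24, objective 24.
(m,n)=(5,0): 3·5+6·0=15≤19, 1·5+5·0=5≤24, objective 20.
Maximum is 24 at (m,n)=(6,0).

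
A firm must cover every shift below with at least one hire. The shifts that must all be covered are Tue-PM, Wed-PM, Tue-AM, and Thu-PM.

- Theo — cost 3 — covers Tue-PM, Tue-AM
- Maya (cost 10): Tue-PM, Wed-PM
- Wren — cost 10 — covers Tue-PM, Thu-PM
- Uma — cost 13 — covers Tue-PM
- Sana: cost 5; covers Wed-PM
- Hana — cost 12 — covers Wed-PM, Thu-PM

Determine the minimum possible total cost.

The greedy cost-per-new-shift heuristic would pick Theo, Sana, and Wren for 18, but a cheaper cover exists.
Choose Theo and Hana: together they cover Tue-PM, Wed-PM, Tue-AM, Thu-PM — every shift.
Total cost: 3 + 12 = 15.
No cover costs less than 15.

15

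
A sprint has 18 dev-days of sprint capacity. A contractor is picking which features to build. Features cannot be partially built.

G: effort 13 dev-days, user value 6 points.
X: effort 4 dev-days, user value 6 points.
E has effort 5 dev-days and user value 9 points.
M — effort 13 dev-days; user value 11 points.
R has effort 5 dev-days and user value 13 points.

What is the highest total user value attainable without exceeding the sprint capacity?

Allowing fractional choices, the relaxed optimum would be about 31.4, but features are indivisible.
X + E + R: effort 4 + 5 + 5 = 14 ≤ 18, user value 6 + 9 + 13 = 28.
M + R: effort 13 + 5 = 18 ≤ 18, user value 11 + 13 = 24.
E + R: effort 5 + 5 = 10 ≤ 18, user value 9 + 13 = 22.
Best is X, E, and R with total user value 28.

28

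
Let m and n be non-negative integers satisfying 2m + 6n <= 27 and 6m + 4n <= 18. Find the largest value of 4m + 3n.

13

(m,n)=(1,3) is feasible, giving 13.
(m,n)=(0,4) is feasible, giving 12.
(m,n)=(1,2) is feasible, giving 10.
(m,n)=(0,3) is feasible, giving 9.
Maximum is 13 at (m,n)=(1,3).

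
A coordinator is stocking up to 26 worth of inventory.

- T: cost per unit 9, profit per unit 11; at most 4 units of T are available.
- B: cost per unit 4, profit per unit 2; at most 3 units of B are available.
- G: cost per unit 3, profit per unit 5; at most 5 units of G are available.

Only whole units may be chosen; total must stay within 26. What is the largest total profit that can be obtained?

36

This is a bounded integer knapsack.
G has the best ratio (5/3); taking only G gives at most 5×5 = 25 (stopped by the supply cap of 5).
Mixing does better — 1×T and 5×G: cost 24 ≤ 26, profit 1·11 + 5·5 = 36.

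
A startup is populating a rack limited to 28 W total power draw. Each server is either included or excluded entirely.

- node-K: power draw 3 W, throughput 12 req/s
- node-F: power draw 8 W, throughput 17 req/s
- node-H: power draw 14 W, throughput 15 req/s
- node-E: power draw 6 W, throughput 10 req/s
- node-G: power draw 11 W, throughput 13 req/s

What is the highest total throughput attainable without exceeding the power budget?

52

This is a 0-1 knapsack instance.
node-K + node-F + node-E + node-G: power draw 3 + 8 + 6 + 11 = 28 ≤ 28, throughput 12 + 17 + 10 + 13 = 52.
node-K + node-F + node-G: power draw 3 + 8 + 11 = 22 ≤ 28, throughput 12 + 17 + 13 = 42.
node-K + node-F + node-H: power draw 3 + 8 + 14 = 25 ≤ 28, throughput 12 + 17 + 15 = 44.
Best is node-K, node-F, node-E, and node-G with total throughput 52.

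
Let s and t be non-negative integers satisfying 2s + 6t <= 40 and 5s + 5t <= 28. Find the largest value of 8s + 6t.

40

Relaxing integrality, the LP optimum is 44.80 at (s,t) = (5.6, 0), which is not an integer point.
(s,t)=(5,0): 2·5+6·0=10≤40, 5·5+5·0=25≤28, objective 40.
(s,t)=(4,1): 2·4+6·1=14≤40, 5·4+5·1=25≤28, objective 38.
(s,t)=(4,0): 2·4+6·0=8≤40, 5·4+5·0=20≤28, objective 32.
The best lattice point is (5,0), giving 40.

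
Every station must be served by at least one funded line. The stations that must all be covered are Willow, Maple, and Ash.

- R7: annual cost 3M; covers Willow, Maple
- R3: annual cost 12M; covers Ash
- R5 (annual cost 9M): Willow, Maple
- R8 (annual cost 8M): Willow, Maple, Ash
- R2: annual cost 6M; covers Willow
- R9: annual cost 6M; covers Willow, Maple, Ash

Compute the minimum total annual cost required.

R9 alone covers Willow, Maple, Ash — every station.
Total annual cost: 6.

6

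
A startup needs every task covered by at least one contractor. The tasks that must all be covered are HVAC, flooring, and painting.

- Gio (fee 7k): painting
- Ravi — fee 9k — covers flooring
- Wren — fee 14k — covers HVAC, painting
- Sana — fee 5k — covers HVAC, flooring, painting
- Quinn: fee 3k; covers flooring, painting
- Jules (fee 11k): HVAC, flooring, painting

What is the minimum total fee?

Sana alone covers HVAC, flooring, painting — every task.
Total fee: 5.

5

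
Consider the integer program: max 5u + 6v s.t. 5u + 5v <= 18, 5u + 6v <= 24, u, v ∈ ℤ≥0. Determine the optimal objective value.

18

(u,v)=(0,3): 5·0+5·3=15≤18, 5·0+6·3=18≤24, objective 18.
(u,v)=(1,2): 5·1+5·2=15≤18, 5·1+6·2=17≤24, objective 17.
(u,v)=(0,2): 5·0+5·2=10≤18, 5·0+6·2=12≤24, objective 12.
Maximum is 18 at (u,v)=(0,3).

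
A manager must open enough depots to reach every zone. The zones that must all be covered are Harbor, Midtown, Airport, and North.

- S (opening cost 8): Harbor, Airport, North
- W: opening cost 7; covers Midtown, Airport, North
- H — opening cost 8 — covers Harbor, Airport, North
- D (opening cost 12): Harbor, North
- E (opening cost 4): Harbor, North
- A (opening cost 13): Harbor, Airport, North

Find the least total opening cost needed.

11

This is an integer covering problem.
Choose W and E: together they cover Harbor, Midtown, Airport, North — every zone.
Total opening cost: 7 + 4 = 11.
No cover costs less than 11.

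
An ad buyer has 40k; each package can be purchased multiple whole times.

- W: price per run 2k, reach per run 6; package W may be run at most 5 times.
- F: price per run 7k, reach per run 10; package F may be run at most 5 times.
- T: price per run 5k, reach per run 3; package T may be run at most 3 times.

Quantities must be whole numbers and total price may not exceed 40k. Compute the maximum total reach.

70

Take 5×W and 4×F: price 38 ≤ 40, reach 5·6 + 4·10 = 70.
W has the best ratio (6/2) and is taken to its limit of 5; remaining capacity is filled optimally with the others.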